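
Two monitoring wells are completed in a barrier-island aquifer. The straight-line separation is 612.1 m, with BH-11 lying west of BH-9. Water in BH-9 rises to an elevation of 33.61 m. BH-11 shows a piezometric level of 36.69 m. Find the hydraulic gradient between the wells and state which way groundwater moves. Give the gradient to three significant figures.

i ≈ 0.00503; groundwater flows toward the east

Total head at BH-9: h = 33.61 m (water level in the piezometer is the total head).
Total head at BH-11: h = 36.69 m (water level in the piezometer is the total head).
Head difference: h(BH-9) − h(BH-11) = 33.61 − 36.69 = -3.08 m.
Hydraulic gradient: i = |Δh| / L = 3.08 / 612.1 = 0.00503.
Flow is from higher to lower head: from BH-11 toward BH-9, i.e. toward the east.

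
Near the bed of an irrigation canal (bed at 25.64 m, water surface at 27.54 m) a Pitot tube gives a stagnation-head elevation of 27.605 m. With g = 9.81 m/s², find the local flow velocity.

Near the bed, under hydrostatic conditions, the piezometric head (z + ψ) equals the free-surface elevation, 27.54 m.
Velocity head = total − piezometric = 27.605 − 27.54 = 0.065 m.
v = √(2g·h_v) = √(2 × 9.81 × 0.065) = 1.13 m/s.

v ≈ 1.13 m/s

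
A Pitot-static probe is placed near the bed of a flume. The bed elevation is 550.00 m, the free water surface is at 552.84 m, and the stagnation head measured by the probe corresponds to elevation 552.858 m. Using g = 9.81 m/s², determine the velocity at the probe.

Near the bed, under hydrostatic conditions, the piezometric head (z + ψ) equals the free-surface elevation, 552.84 m.
Velocity head = total − piezometric = 552.858 − 552.84 = 0.018 m.
v = √(2g·h_v) = √(2 × 9.81 × 0.018) = 0.594 m/s.

v ≈ 0.594 m/s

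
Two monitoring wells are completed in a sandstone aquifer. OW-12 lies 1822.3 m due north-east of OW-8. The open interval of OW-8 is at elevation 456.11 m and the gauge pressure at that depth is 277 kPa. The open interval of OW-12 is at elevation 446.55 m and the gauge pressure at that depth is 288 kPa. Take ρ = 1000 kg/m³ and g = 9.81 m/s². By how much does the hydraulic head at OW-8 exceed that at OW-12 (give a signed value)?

Δh ≈ 8.44 m

Pressure head at OW-8: ψ = P/(ρg) = 277×1000 / (1000 × 9.81) = 28.24 m.
Total head at OW-8: h = z + ψ = 456.11 + 28.24 = 484.35 m.
Pressure head at OW-12: ψ = P/(ρg) = 288×1000 / (1000 × 9.81) = 29.36 m.
Total head at OW-12: h = z + ψ = 446.55 + 29.36 = 475.91 m.
Head difference: h(OW-8) − h(OW-12) = 484.35 − 475.91 = 8.44 m.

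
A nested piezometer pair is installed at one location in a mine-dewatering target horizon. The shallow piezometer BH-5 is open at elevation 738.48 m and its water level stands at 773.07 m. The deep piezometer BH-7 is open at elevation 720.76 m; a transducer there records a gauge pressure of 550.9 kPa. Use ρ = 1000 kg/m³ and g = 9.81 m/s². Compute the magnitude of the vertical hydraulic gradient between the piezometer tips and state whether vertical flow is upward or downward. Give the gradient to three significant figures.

Total head at BH-5: h = 773.07 m (water level in the standpipe).
Pressure head at BH-7: ψ = P/(ρg) = 550.9×1000 / (1000 × 9.81) = 56.16 m.
Total head at BH-7: h = z + ψ = 720.76 + 56.16 = 776.92 m.
Δh = h(BH-5) − h(BH-7) = 773.07 − 776.92 = -3.85 m.
Vertical separation Δz = 738.48 − 720.76 = 17.72 m.
|i_v| = |Δh| / Δz = 3.85 / 17.72 = 0.217.
Head is higher in the deep piezometer, so vertical flow is upward (discharge condition).

|i_v| ≈ 0.217; vertical flow is upward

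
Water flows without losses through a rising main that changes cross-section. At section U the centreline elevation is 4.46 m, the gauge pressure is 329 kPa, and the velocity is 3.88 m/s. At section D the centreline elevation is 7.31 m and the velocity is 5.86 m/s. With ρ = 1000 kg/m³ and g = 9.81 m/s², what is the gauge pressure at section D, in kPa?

P₂ ≈ 291 kPa

Pressure head at U: ψ₁ = P₁/(ρg) = 329×1000 / (1000 × 9.81) = 33.54 m.
Velocity heads: v₁²/2g = 3.88²/19.62 = 0.767 m; v₂²/2g = 5.86²/19.62 = 1.750 m.
Total head H = z₁ + ψ₁ + v₁²/2g = 4.46 + 33.54 + 0.767 = 38.77 m.
ψ₂ = H − z₂ − v₂²/2g = 38.77 − 7.31 − 1.750 = 29.71 m.
P₂ = ρgψ₂ = 1000 × 9.81 × 29.71 ≈ 291 kPa.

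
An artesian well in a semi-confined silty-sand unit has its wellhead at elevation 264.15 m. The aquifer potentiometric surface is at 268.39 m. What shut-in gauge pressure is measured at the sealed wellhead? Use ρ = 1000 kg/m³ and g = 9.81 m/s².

P ≈ 41.6 kPa

Head above the cap: Δh = 268.39 − 264.15 = 4.24 m.
P = ρgΔh = 1000 × 9.81 × 4.24 = 41594 Pa ≈ 41.6 kPa.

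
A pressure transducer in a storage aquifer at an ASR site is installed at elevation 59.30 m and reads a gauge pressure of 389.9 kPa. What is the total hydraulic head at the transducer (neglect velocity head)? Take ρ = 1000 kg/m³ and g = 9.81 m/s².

h ≈ 99.05 m

ψ = P/(ρg) = 389.9×1000 / (1000 × 9.81) = 39.75 m.
h = z + ψ = 59.30 + 39.75 = 99.05 m.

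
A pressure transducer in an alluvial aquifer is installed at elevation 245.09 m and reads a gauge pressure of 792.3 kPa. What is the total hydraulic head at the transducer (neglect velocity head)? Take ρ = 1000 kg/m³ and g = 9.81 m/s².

ψ = P/(ρg) = 792.3×1000 / (1000 × 9.81) = 80.76 m.
h = z + ψ = 245.09 + 80.76 = 325.85 m.

h ≈ 325.85 m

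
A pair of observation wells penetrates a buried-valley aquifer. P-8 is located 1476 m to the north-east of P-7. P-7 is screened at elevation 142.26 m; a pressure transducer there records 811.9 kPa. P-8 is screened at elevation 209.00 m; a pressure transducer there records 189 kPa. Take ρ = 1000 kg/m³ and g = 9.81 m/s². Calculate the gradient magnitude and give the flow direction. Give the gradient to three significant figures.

Pressure head at P-7: ψ = P/(ρg) = 811.9×1000 / (1000 × 9.81) = 82.76 m.
Total head at P-7: h = z + ψ = 142.26 + 82.76 = 225.02 m.
Pressure head at P-8: ψ = P/(ρg) = 189×1000 / (1000 × 9.81) = 19.27 m.
Total head at P-8: h = z + ψ = 209.00 + 19.27 = 228.27 m.
Head difference: h(P-7) − h(P-8) = 225.02 − 228.27 = -3.25 m.
Hydraulic gradient: i = |Δh| / L = 3.25 / 1476 = 0.00220.
Flow is from higher to lower head: from P-8 toward P-7, i.e. toward the south-west.

i ≈ 0.00220; groundwater flows toward the south-west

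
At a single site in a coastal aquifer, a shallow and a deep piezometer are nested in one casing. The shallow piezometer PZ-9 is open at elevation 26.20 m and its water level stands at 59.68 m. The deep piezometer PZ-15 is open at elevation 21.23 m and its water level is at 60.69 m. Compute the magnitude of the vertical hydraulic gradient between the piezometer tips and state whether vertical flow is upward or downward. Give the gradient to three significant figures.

|i_v| ≈ 0.203; vertical flow is upward

Total head at PZ-9: h = 59.68 m (water level in the standpipe).
Total head at PZ-15: h = 60.69 m.
Δh = h(PZ-9) − h(PZ-15) = 59.68 − 60.69 = -1.01 m.
Vertical separation Δz = 26.20 − 21.23 = 4.97 m.
|i_v| = |Δh| / Δz = 1.01 / 4.97 = 0.203.
Head is higher in the deep piezometer, so vertical flow is upward (discharge condition).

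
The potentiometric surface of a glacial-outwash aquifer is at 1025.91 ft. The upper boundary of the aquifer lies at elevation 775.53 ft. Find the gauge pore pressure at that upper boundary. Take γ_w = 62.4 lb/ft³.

Pressure head at the aquifer top: ψ = h − z = 1025.91 − 775.53 = 250.38 ft.
P = γψ/144 = 62.4 × 250.38 / 144 = 108 psi.

P ≈ 108 psi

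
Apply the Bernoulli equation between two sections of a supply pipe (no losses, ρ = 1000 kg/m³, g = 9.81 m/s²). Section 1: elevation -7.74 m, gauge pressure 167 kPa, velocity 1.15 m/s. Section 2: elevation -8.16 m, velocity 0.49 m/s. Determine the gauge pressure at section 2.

Pressure head at 1: ψ₁ = P₁/(ρg) = 167×1000 / (1000 × 9.81) = 17.02 m.
Velocity heads: v₁²/2g = 1.15²/19.62 = 0.067 m; v₂²/2g = 0.49²/19.62 = 0.012 m.
Total head H = z₁ + ψ₁ + v₁²/2g = -7.74 + 17.02 + 0.067 = 9.35 m.
ψ₂ = H − z₂ − v₂²/2g = 9.35 − (-8.16) − 0.012 = 17.50 m.
P₂ = ρgψ₂ = 1000 × 9.81 × 17.50 ≈ 172 kPa.

P₂ ≈ 172 kPa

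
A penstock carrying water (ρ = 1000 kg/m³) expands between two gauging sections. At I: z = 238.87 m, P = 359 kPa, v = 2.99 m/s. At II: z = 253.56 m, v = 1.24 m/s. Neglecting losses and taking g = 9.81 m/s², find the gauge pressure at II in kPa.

Pressure head at I: ψ₁ = P₁/(ρg) = 359×1000 / (1000 × 9.81) = 36.60 m.
Velocity heads: v₁²/2g = 2.99²/19.62 = 0.456 m; v₂²/2g = 1.24²/19.62 = 0.078 m.
Total head H = z₁ + ψ₁ + v₁²/2g = 238.87 + 36.60 + 0.456 = 275.93 m.
ψ₂ = H − z₂ − v₂²/2g = 275.93 − 253.56 − 0.078 = 22.29 m.
P₂ = ρgψ₂ = 1000 × 9.81 × 22.29 ≈ 219 kPa.

P₂ ≈ 219 kPa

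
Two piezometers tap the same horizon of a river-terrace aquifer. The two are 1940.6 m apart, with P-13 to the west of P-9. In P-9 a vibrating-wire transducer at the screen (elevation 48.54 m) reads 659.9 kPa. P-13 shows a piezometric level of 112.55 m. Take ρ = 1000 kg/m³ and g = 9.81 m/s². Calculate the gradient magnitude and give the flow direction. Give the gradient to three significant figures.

Pressure head at P-9: ψ = P/(ρg) = 659.9×1000 / (1000 × 9.81) = 67.27 m.
Total head at P-9: h = z + ψ = 48.54 + 67.27 = 115.81 m.
Total head at P-13: h = 112.55 m (water level in the piezometer is the total head).
Head difference: h(P-9) − h(P-13) = 115.81 − 112.55 = 3.26 m.
Hydraulic gradient: i = |Δh| / L = 3.26 / 1940.6 = 0.00168.
Flow is from higher to lower head: from P-9 toward P-13, i.e. toward the west.

i ≈ 0.00168; groundwater flows toward the west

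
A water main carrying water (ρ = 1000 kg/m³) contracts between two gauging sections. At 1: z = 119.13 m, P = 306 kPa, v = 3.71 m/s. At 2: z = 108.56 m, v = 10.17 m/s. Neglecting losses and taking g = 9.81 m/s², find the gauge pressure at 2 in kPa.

Pressure head at 1: ψ₁ = P₁/(ρg) = 306×1000 / (1000 × 9.81) = 31.19 m.
Velocity heads: v₁²/2g = 3.71²/19.62 = 0.702 m; v₂²/2g = 10.17²/19.62 = 5.272 m.
Total head H = z₁ + ψ₁ + v₁²/2g = 119.13 + 31.19 + 0.702 = 151.02 m.
ψ₂ = H − z₂ − v₂²/2g = 151.02 − 108.56 − 5.272 = 37.19 m.
P₂ = ρgψ₂ = 1000 × 9.81 × 37.19 ≈ 365 kPa.

P₂ ≈ 365 kPa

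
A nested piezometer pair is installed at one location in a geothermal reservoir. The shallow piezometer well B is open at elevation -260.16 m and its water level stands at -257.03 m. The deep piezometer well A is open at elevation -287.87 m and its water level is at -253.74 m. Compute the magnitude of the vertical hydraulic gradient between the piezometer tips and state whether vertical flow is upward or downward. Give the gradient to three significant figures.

|i_v| ≈ 0.119; vertical flow is upward

Total head at well B: h = -257.03 m (water level in the standpipe).
Total head at well A: h = -253.74 m.
Δh = h(well B) − h(well A) = -257.03 − (-253.74) = -3.29 m.
Vertical separation Δz = -260.16 − (-287.87) = 27.71 m.
|i_v| = |Δh| / Δz = 3.29 / 27.71 = 0.119.
Head is higher in the deep piezometer, so vertical flow is upward (discharge condition).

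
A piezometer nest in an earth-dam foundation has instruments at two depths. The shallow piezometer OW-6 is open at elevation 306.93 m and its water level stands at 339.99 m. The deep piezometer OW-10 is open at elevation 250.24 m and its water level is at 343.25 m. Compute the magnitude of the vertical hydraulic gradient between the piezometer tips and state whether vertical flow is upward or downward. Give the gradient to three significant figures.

Total head at OW-6: h = 339.99 m (water level in the standpipe).
Total head at OW-10: h = 343.25 m.
Δh = h(OW-6) − h(OW-10) = 339.99 − 343.25 = -3.26 m.
Vertical separation Δz = 306.93 − 250.24 = 56.69 m.
|i_v| = |Δh| / Δz = 3.26 / 56.69 = 0.0575.
Head is higher in the deep piezometer, so vertical flow is upward (discharge condition).

|i_v| ≈ 0.0575; vertical flow is upward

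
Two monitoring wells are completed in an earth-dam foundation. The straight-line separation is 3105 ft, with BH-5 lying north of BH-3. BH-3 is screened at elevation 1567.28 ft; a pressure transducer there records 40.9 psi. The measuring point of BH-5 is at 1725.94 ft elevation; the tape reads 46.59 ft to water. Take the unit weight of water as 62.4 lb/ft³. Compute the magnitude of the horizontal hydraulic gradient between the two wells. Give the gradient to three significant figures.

Pressure head at BH-3: ψ = 144·P/γ = 144 × 40.9 / 62.4 = 94.38 ft.
Total head at BH-3: h = z + ψ = 1567.28 + 94.38 = 1661.66 ft.
Total head at BH-5: h = 1725.94 − 46.59 = 1679.35 ft.
Head difference: h(BH-3) − h(BH-5) = 1661.66 − 1679.35 = -17.69 ft.
Hydraulic gradient: i = |Δh| / L = 17.69 / 3105 = 0.00570.

i ≈ 0.00570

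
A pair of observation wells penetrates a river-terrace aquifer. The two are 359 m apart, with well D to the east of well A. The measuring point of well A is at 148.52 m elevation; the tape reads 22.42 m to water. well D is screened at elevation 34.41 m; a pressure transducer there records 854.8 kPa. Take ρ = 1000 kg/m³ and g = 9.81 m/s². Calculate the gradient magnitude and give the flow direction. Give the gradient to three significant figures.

Total head at well A: h = 148.52 − 22.42 = 126.10 m.
Pressure head at well D: ψ = P/(ρg) = 854.8×1000 / (1000 × 9.81) = 87.14 m.
Total head at well D: h = z + ψ = 34.41 + 87.14 = 121.55 m.
Head difference: h(well A) − h(well D) = 126.10 − 121.55 = 4.55 m.
Hydraulic gradient: i = |Δh| / L = 4.55 / 359 = 0.0127.
Flow is from higher to lower head: from well A toward well D, i.e. toward the east.

i ≈ 0.0127; groundwater flows toward the east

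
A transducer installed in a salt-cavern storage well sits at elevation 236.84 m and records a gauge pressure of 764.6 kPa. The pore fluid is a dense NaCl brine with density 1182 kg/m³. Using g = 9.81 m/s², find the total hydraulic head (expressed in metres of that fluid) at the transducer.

h ≈ 302.78 m

ψ = P/(ρg) = 764.6×1000 / (1182 × 9.81) = 65.94 m.
h = z + ψ = 236.84 + 65.94 = 302.78 m.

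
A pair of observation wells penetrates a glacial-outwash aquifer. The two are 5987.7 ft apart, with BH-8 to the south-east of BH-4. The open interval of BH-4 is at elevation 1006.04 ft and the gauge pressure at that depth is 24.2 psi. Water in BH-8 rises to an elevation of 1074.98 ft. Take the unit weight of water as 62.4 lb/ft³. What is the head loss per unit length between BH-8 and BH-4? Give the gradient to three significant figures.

i ≈ 0.00219 ft/ft

Pressure head at BH-4: ψ = 144·P/γ = 144 × 24.2 / 62.4 = 55.85 ft.
Total head at BH-4: h = z + ψ = 1006.04 + 55.85 = 1061.89 ft.
Total head at BH-8: h = 1074.98 ft (water level in the piezometer is the total head).
Head difference: h(BH-4) − h(BH-8) = 1061.89 − 1074.98 = -13.09 ft.
Hydraulic gradient: i = |Δh| / L = 13.09 / 5987.7 = 0.00219.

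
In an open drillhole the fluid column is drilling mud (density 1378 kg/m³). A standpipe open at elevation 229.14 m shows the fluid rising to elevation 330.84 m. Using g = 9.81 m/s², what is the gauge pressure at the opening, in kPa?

P ≈ 1370 kPa

Pressure head ψ = h − z = 330.84 − 229.14 = 101.70 m.
P = ρgψ = 1378 × 9.81 × 101.70 = 1374799 Pa ≈ 1370 kPa.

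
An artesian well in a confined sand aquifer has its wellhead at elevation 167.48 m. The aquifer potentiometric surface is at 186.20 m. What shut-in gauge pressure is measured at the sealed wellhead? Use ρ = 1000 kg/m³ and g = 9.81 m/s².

P ≈ 184 kPa

Head above the cap: Δh = 186.20 − 167.48 = 18.72 m.
P = ρgΔh = 1000 × 9.81 × 18.72 = 183643 Pa ≈ 184 kPa.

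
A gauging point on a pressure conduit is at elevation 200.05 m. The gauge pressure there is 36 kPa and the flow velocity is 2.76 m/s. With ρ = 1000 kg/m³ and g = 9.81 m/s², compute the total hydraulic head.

Pressure head ψ = P/(ρg) = 36×1000 / (1000 × 9.81) = 3.67 m.
Velocity head = v²/(2g) = 2.76² / (2 × 9.81) = 0.388 m.
h = z + ψ + v²/(2g) = 200.05 + 3.67 + 0.388 = 204.11 m.

h ≈ 204.11 m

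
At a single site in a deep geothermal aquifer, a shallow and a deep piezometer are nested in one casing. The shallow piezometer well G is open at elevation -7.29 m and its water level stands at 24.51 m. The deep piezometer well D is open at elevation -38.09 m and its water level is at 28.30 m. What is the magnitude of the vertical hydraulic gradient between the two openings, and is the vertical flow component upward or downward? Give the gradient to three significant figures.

|i_v| ≈ 0.123; vertical flow is upward

Total head at well G: h = 24.51 m (water level in the standpipe).
Total head at well D: h = 28.30 m.
Δh = h(well G) − h(well D) = 24.51 − 28.30 = -3.79 m.
Vertical separation Δz = -7.29 − (-38.09) = 30.80 m.
|i_v| = |Δh| / Δz = 3.79 / 30.80 = 0.123.
Head is higher in the deep piezometer, so vertical flow is upward (discharge condition).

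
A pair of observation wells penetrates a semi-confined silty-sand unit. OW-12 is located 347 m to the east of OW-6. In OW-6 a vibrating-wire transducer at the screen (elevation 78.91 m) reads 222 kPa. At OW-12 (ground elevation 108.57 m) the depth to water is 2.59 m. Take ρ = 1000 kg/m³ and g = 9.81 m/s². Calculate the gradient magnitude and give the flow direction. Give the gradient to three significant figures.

i ≈ 0.0128; groundwater flows toward the west

Pressure head at OW-6: ψ = P/(ρg) = 222×1000 / (1000 × 9.81) = 22.63 m.
Total head at OW-6: h = z + ψ = 78.91 + 22.63 = 101.54 m.
Total head at OW-12: h = 108.57 − 2.59 = 105.98 m.
Head difference: h(OW-6) − h(OW-12) = 101.54 − 105.98 = -4.44 m.
Hydraulic gradient: i = |Δh| / L = 4.44 / 347 = 0.0128.
Flow is from higher to lower head: from OW-12 toward OW-6, i.e. toward the west.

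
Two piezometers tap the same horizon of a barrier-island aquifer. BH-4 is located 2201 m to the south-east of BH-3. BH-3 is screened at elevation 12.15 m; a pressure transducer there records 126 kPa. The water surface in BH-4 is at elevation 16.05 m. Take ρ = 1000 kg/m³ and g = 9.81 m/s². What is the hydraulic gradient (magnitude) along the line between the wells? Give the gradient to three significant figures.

i ≈ 0.00406

Pressure head at BH-3: ψ = P/(ρg) = 126×1000 / (1000 × 9.81) = 12.84 m.
Total head at BH-3: h = z + ψ = 12.15 + 12.84 = 24.99 m.
Total head at BH-4: h = 16.05 m (water level in the piezometer is the total head).
Head difference: h(BH-3) − h(BH-4) = 24.99 − 16.05 = 8.94 m.
Hydraulic gradient: i = |Δh| / L = 8.94 / 2201 = 0.00406.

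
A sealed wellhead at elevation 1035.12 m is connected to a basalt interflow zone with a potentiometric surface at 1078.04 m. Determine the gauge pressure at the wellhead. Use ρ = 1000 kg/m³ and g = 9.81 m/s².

Head above the cap: Δh = 1078.04 − 1035.12 = 42.92 m.
P = ρgΔh = 1000 × 9.81 × 42.92 = 421045 Pa ≈ 421 kPa.

P ≈ 421 kPa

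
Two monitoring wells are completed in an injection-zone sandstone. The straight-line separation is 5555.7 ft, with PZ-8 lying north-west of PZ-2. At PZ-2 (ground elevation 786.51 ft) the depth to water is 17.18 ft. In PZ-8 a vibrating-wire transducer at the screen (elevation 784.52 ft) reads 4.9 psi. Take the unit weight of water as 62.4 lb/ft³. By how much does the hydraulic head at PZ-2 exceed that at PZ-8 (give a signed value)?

Total head at PZ-2: h = 786.51 − 17.18 = 769.33 ft.
Pressure head at PZ-8: ψ = 144·P/γ = 144 × 4.9 / 62.4 = 11.31 ft.
Total head at PZ-8: h = z + ψ = 784.52 + 11.31 = 795.83 ft.
Head difference: h(PZ-2) − h(PZ-8) = 769.33 − 795.83 = -26.50 ft.

Δh ≈ -26.50 ft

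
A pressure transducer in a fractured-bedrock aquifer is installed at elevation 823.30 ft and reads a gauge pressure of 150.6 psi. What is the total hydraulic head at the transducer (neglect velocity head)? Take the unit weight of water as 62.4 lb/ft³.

h ≈ 1170.84 ft

ψ = 144·P/γ = 144 × 150.6 / 62.4 = 347.54 ft.
h = z + ψ = 823.30 + 347.54 = 1170.84 ft.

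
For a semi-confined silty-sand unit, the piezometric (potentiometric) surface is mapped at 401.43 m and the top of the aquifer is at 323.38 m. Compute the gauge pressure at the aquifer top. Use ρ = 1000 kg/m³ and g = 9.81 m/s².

Pressure head at the aquifer top: ψ = h − z = 401.43 − 323.38 = 78.05 m.
P = ρgψ = 1000 × 9.81 × 78.05 = 765671 Pa ≈ 766 kPa.

P ≈ 766 kPa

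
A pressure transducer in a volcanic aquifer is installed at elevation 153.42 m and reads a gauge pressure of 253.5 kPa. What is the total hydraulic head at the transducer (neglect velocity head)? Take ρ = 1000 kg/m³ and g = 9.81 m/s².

h ≈ 179.26 m

ψ = P/(ρg) = 253.5×1000 / (1000 × 9.81) = 25.84 m.
h = z + ψ = 153.42 + 25.84 = 179.26 m.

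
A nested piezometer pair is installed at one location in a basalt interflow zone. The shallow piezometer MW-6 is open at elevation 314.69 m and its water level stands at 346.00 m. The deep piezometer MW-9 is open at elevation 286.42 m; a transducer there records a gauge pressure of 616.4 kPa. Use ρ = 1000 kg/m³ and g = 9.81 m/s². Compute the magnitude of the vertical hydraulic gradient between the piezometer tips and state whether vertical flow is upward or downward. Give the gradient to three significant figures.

Total head at MW-6: h = 346.00 m (water level in the standpipe).
Pressure head at MW-9: ψ = P/(ρg) = 616.4×1000 / (1000 × 9.81) = 62.83 m.
Total head at MW-9: h = z + ψ = 286.42 + 62.83 = 349.25 m.
Δh = h(MW-6) − h(MW-9) = 346.00 − 349.25 = -3.25 m.
Vertical separation Δz = 314.69 − 286.42 = 28.27 m.
|i_v| = |Δh| / Δz = 3.25 / 28.27 = 0.115.
Head is higher in the deep piezometer, so vertical flow is upward (discharge condition).

|i_v| ≈ 0.115; vertical flow is upward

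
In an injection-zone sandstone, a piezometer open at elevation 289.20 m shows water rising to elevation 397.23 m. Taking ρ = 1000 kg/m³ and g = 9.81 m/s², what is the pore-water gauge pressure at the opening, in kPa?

Pressure head ψ = h − z = 397.23 − 289.20 = 108.03 m.
P = ρgψ = 1000 × 9.81 × 108.03 = 1059774 Pa ≈ 1060 kPa.

P ≈ 1060 kPa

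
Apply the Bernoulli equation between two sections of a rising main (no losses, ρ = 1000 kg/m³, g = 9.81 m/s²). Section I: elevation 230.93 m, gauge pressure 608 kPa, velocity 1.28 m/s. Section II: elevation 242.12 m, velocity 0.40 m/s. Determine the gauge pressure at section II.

Pressure head at I: ψ₁ = P₁/(ρg) = 608×1000 / (1000 × 9.81) = 61.98 m.
Velocity heads: v₁²/2g = 1.28²/19.62 = 0.084 m; v₂²/2g = 0.40²/19.62 = 0.008 m.
Total head H = z₁ + ψ₁ + v₁²/2g = 230.93 + 61.98 + 0.084 = 292.99 m.
ψ₂ = H − z₂ − v₂²/2g = 292.99 − 242.12 − 0.008 = 50.86 m.
P₂ = ρgψ₂ = 1000 × 9.81 × 50.86 ≈ 499 kPa.

P₂ ≈ 499 kPa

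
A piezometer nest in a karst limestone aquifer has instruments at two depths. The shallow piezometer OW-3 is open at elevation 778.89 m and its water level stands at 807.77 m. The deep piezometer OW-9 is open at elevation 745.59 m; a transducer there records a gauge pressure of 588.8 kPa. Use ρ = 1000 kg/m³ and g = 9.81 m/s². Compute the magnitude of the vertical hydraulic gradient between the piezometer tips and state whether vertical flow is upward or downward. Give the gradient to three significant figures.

Total head at OW-3: h = 807.77 m (water level in the standpipe).
Pressure head at OW-9: ψ = P/(ρg) = 588.8×1000 / (1000 × 9.81) = 60.02 m.
Total head at OW-9: h = z + ψ = 745.59 + 60.02 = 805.61 m.
Δh = h(OW-3) − h(OW-9) = 807.77 − 805.61 = 2.16 m.
Vertical separation Δz = 778.89 − 745.59 = 33.30 m.
|i_v| = |Δh| / Δz = 2.16 / 33.30 = 0.0649.
Head is higher in the shallow piezometer, so vertical flow is downward (recharge condition).

|i_v| ≈ 0.0649; vertical flow is downward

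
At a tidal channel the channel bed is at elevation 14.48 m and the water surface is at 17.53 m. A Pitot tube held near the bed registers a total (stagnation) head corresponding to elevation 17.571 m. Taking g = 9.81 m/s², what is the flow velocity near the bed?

v ≈ 0.897 m/s

Near the bed, under hydrostatic conditions, the piezometric head (z + ψ) equals the free-surface elevation, 17.53 m.
Velocity head = total − piezometric = 17.571 − 17.53 = 0.041 m.
v = √(2g·h_v) = √(2 × 9.81 × 0.041) = 0.897 m/s.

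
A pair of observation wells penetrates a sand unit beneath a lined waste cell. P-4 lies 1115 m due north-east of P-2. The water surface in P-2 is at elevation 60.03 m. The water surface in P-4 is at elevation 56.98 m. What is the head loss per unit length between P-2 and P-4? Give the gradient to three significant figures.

Total head at P-2: h = 60.03 m (water level in the piezometer is the total head).
Total head at P-4: h = 56.98 m (water level in the piezometer is the total head).
Head difference: h(P-2) − h(P-4) = 60.03 − 56.98 = 3.05 m.
Hydraulic gradient: i = |Δh| / L = 3.05 / 1115 = 0.00274.

i ≈ 0.00274 m/m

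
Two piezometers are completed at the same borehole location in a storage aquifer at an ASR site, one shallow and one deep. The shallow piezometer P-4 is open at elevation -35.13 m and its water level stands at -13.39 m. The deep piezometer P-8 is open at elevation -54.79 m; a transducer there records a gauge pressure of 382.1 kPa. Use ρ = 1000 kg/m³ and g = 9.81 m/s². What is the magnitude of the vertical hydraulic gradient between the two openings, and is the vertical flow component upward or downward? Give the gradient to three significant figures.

|i_v| ≈ 0.125; vertical flow is downward

Total head at P-4: h = -13.39 m (water level in the standpipe).
Pressure head at P-8: ψ = P/(ρg) = 382.1×1000 / (1000 × 9.81) = 38.95 m.
Total head at P-8: h = z + ψ = -54.79 + 38.95 = -15.84 m.
Δh = h(P-4) − h(P-8) = -13.39 − (-15.84) = 2.45 m.
Vertical separation Δz = -35.13 − (-54.79) = 19.66 m.
|i_v| = |Δh| / Δz = 2.45 / 19.66 = 0.125.
Head is higher in the shallow piezometer, so vertical flow is downward (recharge condition).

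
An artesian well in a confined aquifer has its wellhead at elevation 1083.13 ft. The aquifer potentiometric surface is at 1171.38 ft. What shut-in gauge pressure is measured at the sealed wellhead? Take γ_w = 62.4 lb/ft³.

Head above the cap: Δh = 1171.38 − 1083.13 = 88.25 ft.
P = γΔh/144 = 62.4 × 88.25 / 144 = 38.2 psi.

P ≈ 38.2 psi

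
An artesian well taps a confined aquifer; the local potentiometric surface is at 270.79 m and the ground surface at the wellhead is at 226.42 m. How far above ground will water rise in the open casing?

≈ 44.37 m above ground

Water rises to the potentiometric surface, so the rise above ground = 270.79 − 226.42 = 44.37 m.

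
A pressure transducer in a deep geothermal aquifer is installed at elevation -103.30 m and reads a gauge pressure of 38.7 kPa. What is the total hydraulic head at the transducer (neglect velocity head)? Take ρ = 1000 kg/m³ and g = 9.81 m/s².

h ≈ -99.36 m

ψ = P/(ρg) = 38.7×1000 / (1000 × 9.81) = 3.94 m.
h = z + ψ = -103.30 + 3.94 = -99.36 m.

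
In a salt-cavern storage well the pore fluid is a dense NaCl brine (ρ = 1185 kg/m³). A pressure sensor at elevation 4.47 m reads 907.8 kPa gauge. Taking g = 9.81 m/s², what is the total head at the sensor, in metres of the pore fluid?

h ≈ 82.56 m

ψ = P/(ρg) = 907.8×1000 / (1185 × 9.81) = 78.09 m.
h = z + ψ = 4.47 + 78.09 = 82.56 m.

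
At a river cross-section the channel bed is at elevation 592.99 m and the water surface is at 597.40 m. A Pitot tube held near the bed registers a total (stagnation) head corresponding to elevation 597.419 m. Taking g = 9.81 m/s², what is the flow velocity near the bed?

v ≈ 0.611 m/s

Near the bed, under hydrostatic conditions, the piezometric head (z + ψ) equals the free-surface elevation, 597.40 m.
Velocity head = total − piezometric = 597.419 − 597.40 = 0.019 m.
v = √(2g·h_v) = √(2 × 9.81 × 0.019) = 0.611 m/s.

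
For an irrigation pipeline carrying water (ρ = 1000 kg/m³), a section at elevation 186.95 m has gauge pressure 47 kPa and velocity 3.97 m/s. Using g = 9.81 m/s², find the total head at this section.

Pressure head ψ = P/(ρg) = 47×1000 / (1000 × 9.81) = 4.79 m.
Velocity head = v²/(2g) = 3.97² / (2 × 9.81) = 0.803 m.
h = z + ψ + v²/(2g) = 186.95 + 4.79 + 0.803 = 192.54 m.

h ≈ 192.54 m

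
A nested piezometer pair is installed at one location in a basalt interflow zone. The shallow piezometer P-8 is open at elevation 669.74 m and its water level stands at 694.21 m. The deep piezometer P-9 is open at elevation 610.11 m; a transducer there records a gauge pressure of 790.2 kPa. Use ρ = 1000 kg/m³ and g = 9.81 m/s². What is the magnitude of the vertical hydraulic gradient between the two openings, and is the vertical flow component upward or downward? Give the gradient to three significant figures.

Total head at P-8: h = 694.21 m (water level in the standpipe).
Pressure head at P-9: ψ = P/(ρg) = 790.2×1000 / (1000 × 9.81) = 80.55 m.
Total head at P-9: h = z + ψ = 610.11 + 80.55 = 690.66 m.
Δh = h(P-8) − h(P-9) = 694.21 − 690.66 = 3.55 m.
Vertical separation Δz = 669.74 − 610.11 = 59.63 m.
|i_v| = |Δh| / Δz = 3.55 / 59.63 = 0.0595.
Head is higher in the shallow piezometer, so vertical flow is downward (recharge condition).

|i_v| ≈ 0.0595; vertical flow is downward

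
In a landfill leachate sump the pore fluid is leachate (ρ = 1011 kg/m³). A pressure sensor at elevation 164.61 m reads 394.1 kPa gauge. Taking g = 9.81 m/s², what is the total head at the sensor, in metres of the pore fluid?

h ≈ 204.35 m

ψ = P/(ρg) = 394.1×1000 / (1011 × 9.81) = 39.74 m.
h = z + ψ = 164.61 + 39.74 = 204.35 m.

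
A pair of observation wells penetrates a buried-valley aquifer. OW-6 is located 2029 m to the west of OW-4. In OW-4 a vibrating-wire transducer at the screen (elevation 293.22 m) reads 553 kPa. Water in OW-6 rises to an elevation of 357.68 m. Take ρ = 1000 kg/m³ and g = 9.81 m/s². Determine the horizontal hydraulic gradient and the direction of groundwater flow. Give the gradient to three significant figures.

i ≈ 0.00399; groundwater flows toward the east

Pressure head at OW-4: ψ = P/(ρg) = 553×1000 / (1000 × 9.81) = 56.37 m.
Total head at OW-4: h = z + ψ = 293.22 + 56.37 = 349.59 m.
Total head at OW-6: h = 357.68 m (water level in the piezometer is the total head).
Head difference: h(OW-4) − h(OW-6) = 349.59 − 357.68 = -8.09 m.
Hydraulic gradient: i = |Δh| / L = 8.09 / 2029 = 0.00399.
Flow is from higher to lower head: from OW-6 toward OW-4, i.e. toward the east.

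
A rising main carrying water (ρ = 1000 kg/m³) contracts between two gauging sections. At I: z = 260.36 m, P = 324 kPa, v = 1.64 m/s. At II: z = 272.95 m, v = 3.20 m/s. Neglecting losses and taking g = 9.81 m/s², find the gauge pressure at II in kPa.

P₂ ≈ 197 kPa

Pressure head at I: ψ₁ = P₁/(ρg) = 324×1000 / (1000 × 9.81) = 33.03 m.
Velocity heads: v₁²/2g = 1.64²/19.62 = 0.137 m; v₂²/2g = 3.20²/19.62 = 0.522 m.
Total head H = z₁ + ψ₁ + v₁²/2g = 260.36 + 33.03 + 0.137 = 293.53 m.
ψ₂ = H − z₂ − v₂²/2g = 293.53 − 272.95 − 0.522 = 20.06 m.
P₂ = ρgψ₂ = 1000 × 9.81 × 20.06 ≈ 197 kPa.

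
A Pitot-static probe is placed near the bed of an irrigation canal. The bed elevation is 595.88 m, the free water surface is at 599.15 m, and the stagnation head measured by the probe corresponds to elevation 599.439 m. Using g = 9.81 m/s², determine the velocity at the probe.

v ≈ 2.38 m/s

Near the bed, under hydrostatic conditions, the piezometric head (z + ψ) equals the free-surface elevation, 599.15 m.
Velocity head = total − piezometric = 599.439 − 599.15 = 0.289 m.
v = √(2g·h_v) = √(2 × 9.81 × 0.289) = 2.38 m/s.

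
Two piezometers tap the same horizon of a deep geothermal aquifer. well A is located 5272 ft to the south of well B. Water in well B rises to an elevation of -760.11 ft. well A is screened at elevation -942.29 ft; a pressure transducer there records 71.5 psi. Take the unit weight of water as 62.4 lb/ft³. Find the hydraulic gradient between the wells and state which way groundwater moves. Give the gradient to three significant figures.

Total head at well B: h = -760.11 ft (water level in the piezometer is the total head).
Pressure head at well A: ψ = 144·P/γ = 144 × 71.5 / 62.4 = 165.00 ft.
Total head at well A: h = z + ψ = -942.29 + 165.00 = -777.29 ft.
Head difference: h(well B) − h(well A) = -760.11 − (-777.29) = 17.18 ft.
Hydraulic gradient: i = |Δh| / L = 17.18 / 5272 = 0.00326.
Flow is from higher to lower head: from well B toward well A, i.e. toward the south.

i ≈ 0.00326; groundwater flows toward the south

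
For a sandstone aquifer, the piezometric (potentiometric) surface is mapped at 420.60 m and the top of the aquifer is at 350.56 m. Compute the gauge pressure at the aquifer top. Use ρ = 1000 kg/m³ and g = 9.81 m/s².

Pressure head at the aquifer top: ψ = h − z = 420.60 − 350.56 = 70.04 m.
P = ρgψ = 1000 × 9.81 × 70.04 = 687092 Pa ≈ 687 kPa.

P ≈ 687 kPa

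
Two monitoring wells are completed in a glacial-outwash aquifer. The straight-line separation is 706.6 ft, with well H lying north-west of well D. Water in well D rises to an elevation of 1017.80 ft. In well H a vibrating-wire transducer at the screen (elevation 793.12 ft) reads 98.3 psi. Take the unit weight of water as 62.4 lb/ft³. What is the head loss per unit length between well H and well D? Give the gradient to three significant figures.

Total head at well D: h = 1017.80 ft (water level in the piezometer is the total head).
Pressure head at well H: ψ = 144·P/γ = 144 × 98.3 / 62.4 = 226.85 ft.
Total head at well H: h = z + ψ = 793.12 + 226.85 = 1019.97 ft.
Head difference: h(well D) − h(well H) = 1017.80 − 1019.97 = -2.17 ft.
Hydraulic gradient: i = |Δh| / L = 2.17 / 706.6 = 0.00307.

i ≈ 0.00307 ft/ft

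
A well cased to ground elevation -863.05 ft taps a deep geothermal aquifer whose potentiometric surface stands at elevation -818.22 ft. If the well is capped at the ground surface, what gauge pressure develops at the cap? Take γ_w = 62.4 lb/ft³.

Head above the cap: Δh = -818.22 − (-863.05) = 44.83 ft.
P = γΔh/144 = 62.4 × 44.83 / 144 = 19.4 psi.

P ≈ 19.4 psi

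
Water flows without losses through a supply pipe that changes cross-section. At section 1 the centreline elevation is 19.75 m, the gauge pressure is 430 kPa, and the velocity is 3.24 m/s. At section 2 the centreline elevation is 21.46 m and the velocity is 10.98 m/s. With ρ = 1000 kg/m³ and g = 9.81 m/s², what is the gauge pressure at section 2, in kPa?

Pressure head at 1: ψ₁ = P₁/(ρg) = 430×1000 / (1000 × 9.81) = 43.83 m.
Velocity heads: v₁²/2g = 3.24²/19.62 = 0.535 m; v₂²/2g = 10.98²/19.62 = 6.145 m.
Total head H = z₁ + ψ₁ + v₁²/2g = 19.75 + 43.83 + 0.535 = 64.11 m.
ψ₂ = H − z₂ − v₂²/2g = 64.11 − 21.46 − 6.145 = 36.50 m.
P₂ = ρgψ₂ = 1000 × 9.81 × 36.50 ≈ 358 kPa.

P₂ ≈ 358 kPa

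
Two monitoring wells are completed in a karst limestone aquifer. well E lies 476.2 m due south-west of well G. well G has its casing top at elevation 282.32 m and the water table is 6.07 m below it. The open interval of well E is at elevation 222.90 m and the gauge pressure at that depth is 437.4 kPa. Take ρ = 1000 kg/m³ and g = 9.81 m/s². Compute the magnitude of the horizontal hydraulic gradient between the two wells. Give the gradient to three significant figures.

Total head at well G: h = 282.32 − 6.07 = 276.25 m.
Pressure head at well E: ψ = P/(ρg) = 437.4×1000 / (1000 × 9.81) = 44.59 m.
Total head at well E: h = z + ψ = 222.90 + 44.59 = 267.49 m.
Head difference: h(well G) − h(well E) = 276.25 − 267.49 = 8.76 m.
Hydraulic gradient: i = |Δh| / L = 8.76 / 476.2 = 0.0184.

i ≈ 0.0184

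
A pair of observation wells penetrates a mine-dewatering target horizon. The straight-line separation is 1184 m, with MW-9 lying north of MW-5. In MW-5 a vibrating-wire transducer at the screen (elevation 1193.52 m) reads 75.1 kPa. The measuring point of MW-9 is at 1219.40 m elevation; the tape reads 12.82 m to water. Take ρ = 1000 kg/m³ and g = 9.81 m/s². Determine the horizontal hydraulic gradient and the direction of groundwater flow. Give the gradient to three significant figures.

Pressure head at MW-5: ψ = P/(ρg) = 75.1×1000 / (1000 × 9.81) = 7.66 m.
Total head at MW-5: h = z + ψ = 1193.52 + 7.66 = 1201.18 m.
Total head at MW-9: h = 1219.40 − 12.82 = 1206.58 m.
Head difference: h(MW-5) − h(MW-9) = 1201.18 − 1206.58 = -5.40 m.
Hydraulic gradient: i = |Δh| / L = 5.40 / 1184 = 0.00456.
Flow is from higher to lower head: from MW-9 toward MW-5, i.e. toward the south.

i ≈ 0.00456; groundwater flows toward the south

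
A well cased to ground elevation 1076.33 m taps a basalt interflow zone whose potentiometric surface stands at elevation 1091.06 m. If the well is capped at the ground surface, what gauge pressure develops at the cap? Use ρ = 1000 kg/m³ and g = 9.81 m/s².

Head above the cap: Δh = 1091.06 − 1076.33 = 14.73 m.
P = ρgΔh = 1000 × 9.81 × 14.73 = 144501 Pa ≈ 145 kPa.

P ≈ 145 kPa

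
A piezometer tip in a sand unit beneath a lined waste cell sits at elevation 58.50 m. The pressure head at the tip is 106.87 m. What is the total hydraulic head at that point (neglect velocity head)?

h ≈ 165.37 m

h = z + ψ = 58.50 + 106.87 = 165.37 m.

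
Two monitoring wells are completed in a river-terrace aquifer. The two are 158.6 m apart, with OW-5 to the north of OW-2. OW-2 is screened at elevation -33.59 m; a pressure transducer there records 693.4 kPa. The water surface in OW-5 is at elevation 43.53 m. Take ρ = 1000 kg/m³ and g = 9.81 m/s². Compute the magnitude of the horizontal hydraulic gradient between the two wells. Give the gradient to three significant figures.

Pressure head at OW-2: ψ = P/(ρg) = 693.4×1000 / (1000 × 9.81) = 70.68 m.
Total head at OW-2: h = z + ψ = -33.59 + 70.68 = 37.09 m.
Total head at OW-5: h = 43.53 m (water level in the piezometer is the total head).
Head difference: h(OW-2) − h(OW-5) = 37.09 − 43.53 = -6.44 m.
Hydraulic gradient: i = |Δh| / L = 6.44 / 158.6 = 0.0406.

i ≈ 0.0406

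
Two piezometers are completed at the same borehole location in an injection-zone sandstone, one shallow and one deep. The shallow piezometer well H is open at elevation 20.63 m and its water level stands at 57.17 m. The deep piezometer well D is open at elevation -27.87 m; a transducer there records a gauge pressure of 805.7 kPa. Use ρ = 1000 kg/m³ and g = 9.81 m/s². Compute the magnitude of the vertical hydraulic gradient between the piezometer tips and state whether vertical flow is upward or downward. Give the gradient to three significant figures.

Total head at well H: h = 57.17 m (water level in the standpipe).
Pressure head at well D: ψ = P/(ρg) = 805.7×1000 / (1000 × 9.81) = 82.13 m.
Total head at well D: h = z + ψ = -27.87 + 82.13 = 54.26 m.
Δh = h(well H) − h(well D) = 57.17 − 54.26 = 2.91 m.
Vertical separation Δz = 20.63 − (-27.87) = 48.50 m.
|i_v| = |Δh| / Δz = 2.91 / 48.50 = 0.0600.
Head is higher in the shallow piezometer, so vertical flow is downward (recharge condition).

|i_v| ≈ 0.0600; vertical flow is downward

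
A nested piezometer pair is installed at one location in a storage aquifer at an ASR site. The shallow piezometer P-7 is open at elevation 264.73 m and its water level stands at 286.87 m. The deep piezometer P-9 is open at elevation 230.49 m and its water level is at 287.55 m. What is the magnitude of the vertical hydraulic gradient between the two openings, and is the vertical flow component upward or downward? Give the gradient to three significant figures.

|i_v| ≈ 0.0199; vertical flow is upward

Total head at P-7: h = 286.87 m (water level in the standpipe).
Total head at P-9: h = 287.55 m.
Δh = h(P-7) − h(P-9) = 286.87 − 287.55 = -0.68 m.
Vertical separation Δz = 264.73 − 230.49 = 34.24 m.
|i_v| = |Δh| / Δz = 0.68 / 34.24 = 0.0199.
Head is higher in the deep piezometer, so vertical flow is upward (discharge condition).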